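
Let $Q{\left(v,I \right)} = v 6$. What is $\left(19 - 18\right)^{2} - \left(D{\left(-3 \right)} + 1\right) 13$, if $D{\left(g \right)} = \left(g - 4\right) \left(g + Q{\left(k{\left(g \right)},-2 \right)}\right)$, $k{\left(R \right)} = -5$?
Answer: $-3015$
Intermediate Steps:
$Q{\left(v,I \right)} = 6 v$
$D{\left(g \right)} = \left(-30 + g\right) \left(-4 + g\right)$ ($D{\left(g \right)} = \left(g - 4\right) \left(g + 6 \left(-5\right)\right) = \left(-4 + g\right) \left(g - 30\right) = \left(-4 + g\right) \left(-30 + g\right) = \left(-30 + g\right) \left(-4 + g\right)$)
$\left(19 - 18\right)^{2} - \left(D{\left(-3 \right)} + 1\right) 13 = \left(19 - 18\right)^{2} - \left(\left(120 + \left(-3\right)^{2} - -102\right) + 1\right) 13 = 1^{2} - \left(\left(120 + 9 + 102\right) + 1\right) 13 = 1 - \left(231 + 1\right) 13 = 1 - 232 \cdot 13 = 1 - 3016 = -3015$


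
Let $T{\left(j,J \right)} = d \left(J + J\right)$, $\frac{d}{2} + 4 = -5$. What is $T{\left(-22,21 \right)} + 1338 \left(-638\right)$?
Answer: $-854400$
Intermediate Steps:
$d = -18$ ($d = -8 + 2 \left(-5\right) = -8 - 10 = -18$)
$T{\left(j,J \right)} = - 36 J$ ($T{\left(j,J \right)} = - 18 \left(J + J\right) = - 18 \cdot 2 J = - 36 J$)
$T{\left(-22,21 \right)} + 1338 \left(-638\right) = \left(-36\right) 21 + 1338 \left(-638\right) = -756 - 853644 = -854400$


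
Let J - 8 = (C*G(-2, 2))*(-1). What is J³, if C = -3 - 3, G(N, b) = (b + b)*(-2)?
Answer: -64000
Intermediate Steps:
G(N, b) = -4*b (G(N, b) = (2*b)*(-2) = -4*b)
C = -6
J = -40 (J = 8 - (-24)*2*(-1) = 8 - 6*(-8)*(-1) = 8 + 48*(-1) = 8 - 48 = -40)
J³ = (-40)³ = -64000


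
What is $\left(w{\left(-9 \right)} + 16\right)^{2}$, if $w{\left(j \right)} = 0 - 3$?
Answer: $169$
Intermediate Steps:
$w{\left(j \right)} = -3$
$\left(w{\left(-9 \right)} + 16\right)^{2} = \left(-3 + 16\right)^{2} = 13^{2} = 169$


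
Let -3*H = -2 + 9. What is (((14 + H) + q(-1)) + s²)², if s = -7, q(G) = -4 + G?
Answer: 27889/9 ≈ 3098.8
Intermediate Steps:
H = -7/3 (H = -(-2 + 9)/3 = -⅓*7 = -7/3 ≈ -2.3333)
(((14 + H) + q(-1)) + s²)² = (((14 - 7/3) + (-4 - 1)) + (-7)²)² = ((35/3 - 5) + 49)² = (20/3 + 49)² = (167/3)² = 27889/9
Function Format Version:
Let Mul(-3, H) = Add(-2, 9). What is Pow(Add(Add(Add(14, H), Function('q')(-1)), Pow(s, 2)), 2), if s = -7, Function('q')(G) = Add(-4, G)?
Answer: Rational(27889, 9) ≈ 3098.8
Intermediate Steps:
H = Rational(-7, 3) (H = Mul(Rational(-1, 3), Add(-2, 9)) = Mul(Rational(-1, 3), 7) = Rational(-7, 3) ≈ -2.3333)
Pow(Add(Add(Add(14, H), Function('q')(-1)), Pow(s, 2)), 2) = Pow(Add(Add(Add(14, Rational(-7, 3)), Add(-4, -1)), Pow(-7, 2)), 2) = Pow(Add(Add(Rational(35, 3), -5), 49), 2) = Pow(Add(Rational(20, 3), 49), 2) = Pow(Rational(167, 3), 2) = Rational(27889, 9)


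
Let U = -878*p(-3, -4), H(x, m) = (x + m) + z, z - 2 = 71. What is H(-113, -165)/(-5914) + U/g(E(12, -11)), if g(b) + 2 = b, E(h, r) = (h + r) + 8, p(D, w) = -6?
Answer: 31156387/41398 ≈ 752.61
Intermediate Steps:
z = 73 (z = 2 + 71 = 73)
H(x, m) = 73 + m + x (H(x, m) = (x + m) + 73 = (m + x) + 73 = 73 + m + x)
E(h, r) = 8 + h + r
g(b) = -2 + b
U = 5268 (U = -878*(-6) = 5268)
H(-113, -165)/(-5914) + U/g(E(12, -11)) = (73 - 165 - 113)/(-5914) + 5268/(-2 + (8 + 12 - 11)) = -205*(-1/5914) + 5268/(-2 + 9) = 205/5914 + 5268/7 = 31156387/41398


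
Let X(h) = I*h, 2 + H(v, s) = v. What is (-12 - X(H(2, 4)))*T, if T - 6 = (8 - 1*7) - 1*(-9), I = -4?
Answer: -192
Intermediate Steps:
H(v, s) = -2 + v
X(h) = -4*h
T = 16 (T = 6 + ((8 - 1*7) - 1*(-9)) = 6 + ((8 - 7) + 9) = 6 + (1 + 9) = 6 + 10 = 16)
(-12 - X(H(2, 4)))*T = (-12 - (-4)*(-2 + 2))*16 = (-12 - (-4)*0)*16 = (-12 - 1*0)*16 = (-12 + 0)*16 = -12*16 = -192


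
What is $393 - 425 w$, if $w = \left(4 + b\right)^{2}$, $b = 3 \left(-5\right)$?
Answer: $-51032$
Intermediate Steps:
$b = -15$
$w = 121$ ($w = \left(4 - 15\right)^{2} = \left(-11\right)^{2} = 121$)
$393 - 425 w = 393 - 51425 = -51032$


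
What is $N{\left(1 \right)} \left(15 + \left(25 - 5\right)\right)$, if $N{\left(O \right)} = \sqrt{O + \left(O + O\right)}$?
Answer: $35 \sqrt{3} \approx 60.622$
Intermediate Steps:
$N{\left(O \right)} = \sqrt{3} \sqrt{O}$ ($N{\left(O \right)} = \sqrt{O + 2 O} = \sqrt{3 O} = \sqrt{3} \sqrt{O}$)
$N{\left(1 \right)} \left(15 + \left(25 - 5\right)\right) = \sqrt{3} \sqrt{1} \left(15 + \left(25 - 5\right)\right) = \sqrt{3} \cdot 1 \left(15 + 20\right) = \sqrt{3} \cdot 35 = 35 \sqrt{3}$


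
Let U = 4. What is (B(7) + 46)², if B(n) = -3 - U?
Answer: 1521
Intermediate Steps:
B(n) = -7 (B(n) = -3 - 1*4 = -3 - 4 = -7)
(B(7) + 46)² = (-7 + 46)² = 39² = 1521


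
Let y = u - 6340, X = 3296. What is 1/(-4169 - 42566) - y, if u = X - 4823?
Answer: 367664244/46735 ≈ 7867.0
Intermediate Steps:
u = -1527 (u = 3296 - 4823 = -1527)
y = -7867 (y = -1527 - 6340 = -7867)
1/(-4169 - 42566) - y = 1/(-4169 - 42566) - 1*(-7867) = 1/(-46735) + 7867 = -1/46735 + 7867 = 367664244/46735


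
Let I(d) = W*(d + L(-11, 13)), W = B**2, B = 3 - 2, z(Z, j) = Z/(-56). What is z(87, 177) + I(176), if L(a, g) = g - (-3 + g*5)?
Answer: 7025/56 ≈ 125.45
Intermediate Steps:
z(Z, j) = -Z/56 (z(Z, j) = Z*(-1/56) = -Z/56)
L(a, g) = 3 - 4*g (L(a, g) = g - (-3 + 5*g) = g + (3 - 5*g) = 3 - 4*g)
B = 1
W = 1 (W = 1**2 = 1)
I(d) = -49 + d (I(d) = 1*(d + (3 - 4*13)) = 1*(d + (3 - 52)) = 1*(d - 49) = 1*(-49 + d) = -49 + d)
z(87, 177) + I(176) = -1/56*87 + (-49 + 176) = -87/56 + 127 = 7025/56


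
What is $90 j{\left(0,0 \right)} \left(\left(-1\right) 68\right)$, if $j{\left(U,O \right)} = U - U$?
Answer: $0$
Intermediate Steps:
$j{\left(U,O \right)} = 0$
$90 j{\left(0,0 \right)} \left(\left(-1\right) 68\right) = 90 \cdot 0 \left(\left(-1\right) 68\right) = 0 \left(-68\right) = 0$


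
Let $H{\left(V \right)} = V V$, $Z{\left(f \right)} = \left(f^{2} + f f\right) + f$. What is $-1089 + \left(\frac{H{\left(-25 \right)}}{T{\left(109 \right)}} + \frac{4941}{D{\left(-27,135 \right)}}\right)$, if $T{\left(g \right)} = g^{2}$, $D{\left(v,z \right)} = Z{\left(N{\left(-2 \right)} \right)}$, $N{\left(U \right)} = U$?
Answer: $- \frac{6307561}{23762} \approx -265.45$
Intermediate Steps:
$Z{\left(f \right)} = f + 2 f^{2}$ ($Z{\left(f \right)} = \left(f^{2} + f^{2}\right) + f = 2 f^{2} + f = f + 2 f^{2}$)
$D{\left(v,z \right)} = 6$ ($D{\left(v,z \right)} = - 2 \left(1 + 2 \left(-2\right)\right) = - 2 \left(1 - 4\right) = \left(-2\right) \left(-3\right) = 6$)
$H{\left(V \right)} = V^{2}$
$-1089 + \left(\frac{H{\left(-25 \right)}}{T{\left(109 \right)}} + \frac{4941}{D{\left(-27,135 \right)}}\right) = -1089 + \left(\frac{\left(-25\right)^{2}}{109^{2}} + \frac{4941}{6}\right) = -1089 + \left(\frac{625}{11881} + 4941 \cdot \frac{1}{6}\right) = -1089 + \left(625 \cdot \frac{1}{11881} + \frac{1647}{2}\right) = -1089 + \left(\frac{625}{11881} + \frac{1647}{2}\right) = -1089 + \frac{19569257}{23762} = - \frac{6307561}{23762}$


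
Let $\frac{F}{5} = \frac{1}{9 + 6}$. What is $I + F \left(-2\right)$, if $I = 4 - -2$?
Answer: $\frac{16}{3} \approx 5.3333$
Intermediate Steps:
$F = \frac{1}{3}$ ($F = \frac{5}{9 + 6} = \frac{5}{15} = 5 \cdot \frac{1}{15} = \frac{1}{3} \approx 0.33333$)
$I = 6$ ($I = 4 + 2 = 6$)
$I + F \left(-2\right) = 6 + \frac{1}{3} \left(-2\right) = 6 - \frac{2}{3} = \frac{16}{3}$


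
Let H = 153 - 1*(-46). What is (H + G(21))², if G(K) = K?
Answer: 48400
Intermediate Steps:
H = 199 (H = 153 + 46 = 199)
(H + G(21))² = (199 + 21)² = 220² = 48400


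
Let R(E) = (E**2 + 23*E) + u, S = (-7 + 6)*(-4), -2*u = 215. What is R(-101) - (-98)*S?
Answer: 16325/2 ≈ 8162.5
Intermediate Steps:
u = -215/2 (u = -1/2*215 = -215/2 ≈ -107.50)
S = 4 (S = -1*(-4) = 4)
R(E) = -215/2 + E**2 + 23*E (R(E) = (E**2 + 23*E) - 215/2 = -215/2 + E**2 + 23*E)
R(-101) - (-98)*S = (-215/2 + (-101)**2 + 23*(-101)) - (-98)*4 = (-215/2 + 10201 - 2323) - 1*(-392) = 15541/2 + 392 = 16325/2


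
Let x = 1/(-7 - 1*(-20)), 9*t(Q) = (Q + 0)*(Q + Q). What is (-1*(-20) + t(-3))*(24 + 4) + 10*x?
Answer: 8018/13 ≈ 616.77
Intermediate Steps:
t(Q) = 2*Q²/9 (t(Q) = ((Q + 0)*(Q + Q))/9 = (Q*(2*Q))/9 = (2*Q²)/9 = 2*Q²/9)
x = 1/13 (x = 1/(-7 + 20) = 1/13 ≈ 0.076923)
(-1*(-20) + t(-3))*(24 + 4) + 10*x = (-1*(-20) + (2/9)*(-3)²)*(24 + 4) + 10*(1/13) = (20 + (2/9)*9)*28 + 10/13 = (20 + 2)*28 + 10/13 = 22*28 + 10/13 = 616 + 10/13 = 8018/13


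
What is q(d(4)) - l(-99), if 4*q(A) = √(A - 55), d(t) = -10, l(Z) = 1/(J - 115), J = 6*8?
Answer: 1/67 + I*√65/4 ≈ 0.014925 + 2.0156*I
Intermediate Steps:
J = 48
l(Z) = -1/67 (l(Z) = 1/(48 - 115) = 1/(-67) = -1/67)
q(A) = √(-55 + A)/4 (q(A) = √(A - 55)/4 = √(-55 + A)/4)
q(d(4)) - l(-99) = √(-55 - 10)/4 - 1*(-1/67) = √(-65)/4 + 1/67 = (I*√65)/4 + 1/67 = I*√65/4 + 1/67 = 1/67 + I*√65/4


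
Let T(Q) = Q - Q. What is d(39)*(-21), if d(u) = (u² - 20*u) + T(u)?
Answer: -15561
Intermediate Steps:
T(Q) = 0
d(u) = u² - 20*u (d(u) = (u² - 20*u) + 0 = u² - 20*u)
d(39)*(-21) = (39*(-20 + 39))*(-21) = (39*19)*(-21) = 741*(-21) = -15561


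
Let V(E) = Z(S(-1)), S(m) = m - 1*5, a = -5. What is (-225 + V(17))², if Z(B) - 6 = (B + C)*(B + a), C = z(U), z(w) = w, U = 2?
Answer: 30625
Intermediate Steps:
S(m) = -5 + m (S(m) = m - 5 = -5 + m)
C = 2
Z(B) = 6 + (-5 + B)*(2 + B) (Z(B) = 6 + (B + 2)*(B - 5) = 6 + (2 + B)*(-5 + B) = 6 + (-5 + B)*(2 + B))
V(E) = 50 (V(E) = -4 + (-5 - 1)² - 3*(-5 - 1) = -4 + (-6)² - 3*(-6) = -4 + 36 + 18 = 50)
(-225 + V(17))² = (-225 + 50)² = (-175)² = 30625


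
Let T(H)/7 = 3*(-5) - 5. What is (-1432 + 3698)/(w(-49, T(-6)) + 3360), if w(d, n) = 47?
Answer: 2266/3407 ≈ 0.66510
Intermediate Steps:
T(H) = -140 (T(H) = 7*(3*(-5) - 5) = 7*(-15 - 5) = 7*(-20) = -140)
(-1432 + 3698)/(w(-49, T(-6)) + 3360) = (-1432 + 3698)/(47 + 3360) = 2266/3407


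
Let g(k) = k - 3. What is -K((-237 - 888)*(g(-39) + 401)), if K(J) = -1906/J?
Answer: -1906/403875 ≈ -0.0047193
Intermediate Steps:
g(k) = -3 + k
-K((-237 - 888)*(g(-39) + 401)) = -(-1906)/((-237 - 888)*((-3 - 39) + 401)) = -(-1906)/((-1125*(-42 + 401))) = -(-1906)/((-1125*359)) = -(-1906)/(-403875) = -(-1906)*(-1)/403875 = -1*1906/403875 = -1906/403875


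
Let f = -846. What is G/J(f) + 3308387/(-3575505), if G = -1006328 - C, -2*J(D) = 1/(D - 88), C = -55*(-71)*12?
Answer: -7034288300476307/3575505 ≈ -1.9674e+9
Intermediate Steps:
C = 46860 (C = 3905*12 = 46860)
J(D) = -1/(2*(-88 + D)) (J(D) = -1/(2*(D - 88)) = -1/(2*(-88 + D)))
G = -1053188 (G = -1006328 - 1*46860 = -1006328 - 46860 = -1053188)
G/J(f) + 3308387/(-3575505) = -1053188/((-1/(-176 + 2*(-846)))) + 3308387/(-3575505) = -1053188/((-1/(-176 - 1692))) + 3308387*(-1/3575505) = -1053188/((-1/(-1868))) - 3308387/3575505 = -1053188/((-1*(-1/1868))) - 3308387/3575505 = -1053188/1/1868 - 3308387/3575505 = -1053188*1868 - 3308387/3575505 = -1967355184 - 3308387/3575505 = -7034288300476307/3575505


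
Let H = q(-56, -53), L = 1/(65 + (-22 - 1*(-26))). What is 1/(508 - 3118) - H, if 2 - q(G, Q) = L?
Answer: -119213/60030 ≈ -1.9859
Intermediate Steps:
L = 1/69 (L = 1/(65 + (-22 + 26)) = 1/(65 + 4) = 1/69 ≈ 0.014493)
q(G, Q) = 137/69 (q(G, Q) = 2 - 1*1/69 = 2 - 1/69 = 137/69)
H = 137/69 ≈ 1.9855
1/(508 - 3118) - H = 1/(508 - 3118) - 1*137/69 = 1/(-2610) - 137/69 = -1/2610 - 137/69 = -119213/60030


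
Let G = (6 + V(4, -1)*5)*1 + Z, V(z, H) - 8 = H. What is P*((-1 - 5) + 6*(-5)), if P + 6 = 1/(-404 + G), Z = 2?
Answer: 78012/361 ≈ 216.10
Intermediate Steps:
V(z, H) = 8 + H
G = 43 (G = (6 + (8 - 1)*5)*1 + 2 = (6 + 7*5)*1 + 2 = (6 + 35)*1 + 2 = 41*1 + 2 = 41 + 2 = 43)
P = -2167/361 (P = -6 + 1/(-404 + 43) = -6 + 1/(-361) = -6 - 1/361 = -2167/361 ≈ -6.0028)
P*((-1 - 5) + 6*(-5)) = -2167*((-1 - 5) + 6*(-5))/361 = -2167*(-6 - 30)/361 = -2167/361*(-36) = 78012/361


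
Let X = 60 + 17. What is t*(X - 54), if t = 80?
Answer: 1840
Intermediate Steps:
X = 77
t*(X - 54) = 80*(77 - 54) = 80*23 = 1840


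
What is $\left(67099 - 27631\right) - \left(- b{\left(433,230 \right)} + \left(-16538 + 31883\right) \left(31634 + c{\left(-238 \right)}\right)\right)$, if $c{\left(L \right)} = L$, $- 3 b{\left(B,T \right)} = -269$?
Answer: $- \frac{1445196187}{3} \approx -4.8173 \cdot 10^{8}$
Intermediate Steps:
$b{\left(B,T \right)} = \frac{269}{3}$ ($b{\left(B,T \right)} = \left(- \frac{1}{3}\right) \left(-269\right) = \frac{269}{3}$)
$\left(67099 - 27631\right) - \left(- b{\left(433,230 \right)} + \left(-16538 + 31883\right) \left(31634 + c{\left(-238 \right)}\right)\right) = \left(67099 - 27631\right) + \left(\frac{269}{3} - \left(-16538 + 31883\right) \left(31634 - 238\right)\right) = 39468 + \left(\frac{269}{3} - 15345 \cdot 31396\right) = 39468 + \left(\frac{269}{3} - 481771620\right) = 39468 - \frac{1445314591}{3} = - \frac{1445196187}{3}$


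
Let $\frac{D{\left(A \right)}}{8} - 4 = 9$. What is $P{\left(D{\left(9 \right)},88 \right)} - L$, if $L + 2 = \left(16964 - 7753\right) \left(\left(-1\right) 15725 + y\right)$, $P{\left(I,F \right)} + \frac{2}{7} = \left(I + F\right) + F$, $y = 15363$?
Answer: $\frac{23342646}{7} \approx 3.3347 \cdot 10^{6}$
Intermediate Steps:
$D{\left(A \right)} = 104$ ($D{\left(A \right)} = 32 + 8 \cdot 9 = 32 + 72 = 104$)
$P{\left(I,F \right)} = - \frac{2}{7} + I + 2 F$ ($P{\left(I,F \right)} = - \frac{2}{7} + \left(\left(I + F\right) + F\right) = - \frac{2}{7} + \left(\left(F + I\right) + F\right) = - \frac{2}{7} + \left(I + 2 F\right) = - \frac{2}{7} + I + 2 F$)
$L = -3334384$ ($L = -2 + \left(16964 - 7753\right) \left(\left(-1\right) 15725 + 15363\right) = -2 + 9211 \left(-15725 + 15363\right) = -2 + 9211 \left(-362\right) = -2 - 3334382 = -3334384$)
$P{\left(D{\left(9 \right)},88 \right)} - L = \left(- \frac{2}{7} + 104 + 2 \cdot 88\right) - -3334384 = \left(- \frac{2}{7} + 104 + 176\right) + 3334384 = \frac{1958}{7} + 3334384 = \frac{23342646}{7}$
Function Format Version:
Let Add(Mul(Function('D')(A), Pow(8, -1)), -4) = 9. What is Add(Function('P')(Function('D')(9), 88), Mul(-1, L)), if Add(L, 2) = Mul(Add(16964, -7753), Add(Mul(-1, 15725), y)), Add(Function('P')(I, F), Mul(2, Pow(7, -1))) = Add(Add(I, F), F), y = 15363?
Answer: Rational(23342646, 7) ≈ 3.3347e+6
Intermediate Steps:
Function('D')(A) = 104 (Function('D')(A) = Add(32, Mul(8, 9)) = Add(32, 72) = 104)
Function('P')(I, F) = Add(Rational(-2, 7), I, Mul(2, F)) (Function('P')(I, F) = Add(Rational(-2, 7), Add(Add(I, F), F)) = Add(Rational(-2, 7), Add(Add(F, I), F)) = Add(Rational(-2, 7), Add(I, Mul(2, F))) = Add(Rational(-2, 7), I, Mul(2, F)))
L = -3334384 (L = Add(-2, Mul(Add(16964, -7753), Add(Mul(-1, 15725), 15363))) = Add(-2, Mul(9211, Add(-15725, 15363))) = Add(-2, Mul(9211, -362)) = Add(-2, -3334382) = -3334384)
Add(Function('P')(Function('D')(9), 88), Mul(-1, L)) = Add(Add(Rational(-2, 7), 104, Mul(2, 88)), Mul(-1, -3334384)) = Add(Add(Rational(-2, 7), 104, 176), 3334384) = Add(Rational(1958, 7), 3334384) = Rational(23342646, 7)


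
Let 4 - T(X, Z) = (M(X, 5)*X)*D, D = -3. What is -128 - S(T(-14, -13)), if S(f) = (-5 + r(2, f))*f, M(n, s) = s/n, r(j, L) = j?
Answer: -71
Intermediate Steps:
T(X, Z) = 19 (T(X, Z) = 4 - (5/X)*X*(-3) = 4 - 5*(-3) = 4 - 1*(-15) = 4 + 15 = 19)
S(f) = -3*f (S(f) = (-5 + 2)*f = -3*f)
-128 - S(T(-14, -13)) = -128 - (-3)*19 = -128 - 1*(-57) = -128 + 57 = -71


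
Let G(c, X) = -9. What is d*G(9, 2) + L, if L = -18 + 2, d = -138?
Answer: 1226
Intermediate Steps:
L = -16
d*G(9, 2) + L = -138*(-9) - 16 = 1242 - 16 = 1226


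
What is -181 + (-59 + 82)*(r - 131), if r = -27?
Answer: -3815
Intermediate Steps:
-181 + (-59 + 82)*(r - 131) = -181 + (-59 + 82)*(-27 - 131) = -181 + 23*(-158) = -181 - 3634 = -3815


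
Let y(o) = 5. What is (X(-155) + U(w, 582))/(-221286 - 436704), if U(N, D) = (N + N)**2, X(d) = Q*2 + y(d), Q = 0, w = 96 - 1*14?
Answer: -2989/73110 ≈ -0.040884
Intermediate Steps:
w = 82 (w = 96 - 14 = 82)
X(d) = 5 (X(d) = 0*2 + 5 = 0 + 5 = 5)
U(N, D) = 4*N**2 (U(N, D) = (2*N)**2 = 4*N**2)
(X(-155) + U(w, 582))/(-221286 - 436704) = (5 + 4*82**2)/(-221286 - 436704) = (5 + 4*6724)/(-657990) = (5 + 26896)*(-1/657990) = 26901*(-1/657990) = -2989/73110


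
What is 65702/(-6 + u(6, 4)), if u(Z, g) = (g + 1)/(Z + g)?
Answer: -131404/11 ≈ -11946.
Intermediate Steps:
u(Z, g) = (1 + g)/(Z + g)
65702/(-6 + u(6, 4)) = 65702/(-6 + (1 + 4)/(6 + 4)) = 65702/(-6 + 5/10) = 65702/(-6 + (⅒)*5) = 65702/(-6 + ½) = 65702/(-11/2) = -2/11*65702 = -131404/11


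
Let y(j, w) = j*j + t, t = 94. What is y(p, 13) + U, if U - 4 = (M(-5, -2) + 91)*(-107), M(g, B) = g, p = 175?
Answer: 21521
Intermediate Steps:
y(j, w) = 94 + j**2 (y(j, w) = j*j + 94 = j**2 + 94 = 94 + j**2)
U = -9198 (U = 4 + (-5 + 91)*(-107) = 4 + 86*(-107) = 4 - 9202 = -9198)
y(p, 13) + U = (94 + 175**2) - 9198 = (94 + 30625) - 9198 = 30719 - 9198 = 21521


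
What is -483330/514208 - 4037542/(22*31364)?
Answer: -150602372711/22175477104 ≈ -6.7914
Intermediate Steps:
-483330/514208 - 4037542/(22*31364) = -483330*1/514208 - 4037542/690008 = -241665/257104 - 4037542*1/690008 = -241665/257104 - 2018771/345004 = -150602372711/22175477104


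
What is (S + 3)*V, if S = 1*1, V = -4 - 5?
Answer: -36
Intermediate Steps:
V = -9
S = 1
(S + 3)*V = (1 + 3)*(-9) = 4*(-9) = -36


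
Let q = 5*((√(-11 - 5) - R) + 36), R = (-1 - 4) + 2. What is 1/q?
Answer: 39/7685 - 4*I/7685 ≈ 0.0050748 - 0.00052049*I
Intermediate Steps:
R = -3 (R = -5 + 2 = -3)
q = 195 + 20*I (q = 5*((√(-11 - 5) - 1*(-3)) + 36) = 5*((√(-16) + 3) + 36) = 5*((4*I + 3) + 36) = 5*((3 + 4*I) + 36) = 5*(39 + 4*I) = 195 + 20*I ≈ 195.0 + 20.0*I)
1/q = 1/(195 + 20*I) = (195 - 20*I)/38425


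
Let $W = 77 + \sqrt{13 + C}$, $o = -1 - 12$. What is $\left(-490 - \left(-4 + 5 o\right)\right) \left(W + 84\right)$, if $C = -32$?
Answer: $-67781 - 421 i \sqrt{19} \approx -67781.0 - 1835.1 i$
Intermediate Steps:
$o = -13$ ($o = -1 - 12 = -13$)
$W = 77 + i \sqrt{19}$ ($W = 77 + \sqrt{13 - 32} = 77 + \sqrt{-19} = 77 + i \sqrt{19} \approx 77.0 + 4.3589 i$)
$\left(-490 - \left(-4 + 5 o\right)\right) \left(W + 84\right) = \left(-490 + \left(4 - -65\right)\right) \left(\left(77 + i \sqrt{19}\right) + 84\right) = \left(-490 + \left(4 + 65\right)\right) \left(161 + i \sqrt{19}\right) = \left(-490 + 69\right) \left(161 + i \sqrt{19}\right) = - 421 \left(161 + i \sqrt{19}\right) = -67781 - 421 i \sqrt{19}$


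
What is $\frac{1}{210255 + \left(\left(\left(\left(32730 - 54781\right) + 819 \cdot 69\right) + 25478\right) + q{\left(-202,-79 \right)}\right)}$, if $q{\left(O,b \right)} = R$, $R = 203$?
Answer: $\frac{1}{270396} \approx 3.6983 \cdot 10^{-6}$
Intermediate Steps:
$q{\left(O,b \right)} = 203$
$\frac{1}{210255 + \left(\left(\left(\left(32730 - 54781\right) + 819 \cdot 69\right) + 25478\right) + q{\left(-202,-79 \right)}\right)} = \frac{1}{210255 + \left(\left(\left(\left(32730 - 54781\right) + 819 \cdot 69\right) + 25478\right) + 203\right)} = \frac{1}{210255 + \left(\left(\left(\left(32730 - 54781\right) + 56511\right) + 25478\right) + 203\right)} = \frac{1}{210255 + \left(\left(\left(-22051 + 56511\right) + 25478\right) + 203\right)} = \frac{1}{210255 + \left(\left(34460 + 25478\right) + 203\right)} = \frac{1}{210255 + \left(59938 + 203\right)} = \frac{1}{210255 + 60141} = \frac{1}{270396}$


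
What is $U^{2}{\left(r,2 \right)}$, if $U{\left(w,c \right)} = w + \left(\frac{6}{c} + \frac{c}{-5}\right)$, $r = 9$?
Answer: $\frac{3364}{25} \approx 134.56$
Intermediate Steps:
$U{\left(w,c \right)} = w + \frac{6}{c} - \frac{c}{5}$ ($U{\left(w,c \right)} = w + \left(\frac{6}{c} + c \left(- \frac{1}{5}\right)\right) = w - \left(- \frac{6}{c} + \frac{c}{5}\right) = w + \frac{6}{c} - \frac{c}{5}$)
$U^{2}{\left(r,2 \right)} = \left(9 + \frac{6}{2} - \frac{2}{5}\right)^{2} = \left(9 + 6 \cdot \frac{1}{2} - \frac{2}{5}\right)^{2} = \left(9 + 3 - \frac{2}{5}\right)^{2} = \left(\frac{58}{5}\right)^{2} = \frac{3364}{25}$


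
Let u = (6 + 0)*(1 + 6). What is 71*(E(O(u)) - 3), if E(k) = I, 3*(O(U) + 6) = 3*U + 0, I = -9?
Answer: -852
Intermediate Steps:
u = 42 (u = 6*7 = 42)
O(U) = -6 + U (O(U) = -6 + (3*U + 0)/3 = -6 + (3*U)/3 = -6 + U)
E(k) = -9
71*(E(O(u)) - 3) = 71*(-9 - 3) = 71*(-12) = -852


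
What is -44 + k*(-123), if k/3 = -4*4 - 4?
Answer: 7336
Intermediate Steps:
k = -60 (k = 3*(-4*4 - 4) = 3*(-16 - 4) = 3*(-20) = -60)
-44 + k*(-123) = -44 - 60*(-123) = -44 + 7380 = 7336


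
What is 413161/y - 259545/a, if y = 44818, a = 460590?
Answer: 229058381/26465029 ≈ 8.6551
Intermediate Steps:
413161/y - 259545/a = 413161/44818 - 259545/460590 = 413161*(1/44818) - 259545*1/460590 = 413161/44818 - 1331/2362 = 229058381/26465029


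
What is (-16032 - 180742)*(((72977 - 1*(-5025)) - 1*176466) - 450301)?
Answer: 107982684110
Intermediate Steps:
(-16032 - 180742)*(((72977 - 1*(-5025)) - 1*176466) - 450301) = -196774*(((72977 + 5025) - 176466) - 450301) = -196774*((78002 - 176466) - 450301) = -196774*(-98464 - 450301) = -196774*(-548765) = 107982684110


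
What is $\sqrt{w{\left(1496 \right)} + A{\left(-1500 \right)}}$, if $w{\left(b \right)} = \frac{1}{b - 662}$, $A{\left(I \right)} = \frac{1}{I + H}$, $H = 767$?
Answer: $\frac{i \sqrt{61743522}}{611322} \approx 0.012854 i$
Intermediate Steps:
$A{\left(I \right)} = \frac{1}{767 + I}$ ($A{\left(I \right)} = \frac{1}{I + 767} = \frac{1}{767 + I}$)
$w{\left(b \right)} = \frac{1}{-662 + b}$
$\sqrt{w{\left(1496 \right)} + A{\left(-1500 \right)}} = \sqrt{\frac{1}{-662 + 1496} + \frac{1}{767 - 1500}} = \sqrt{\frac{1}{834} + \frac{1}{-733}} = \sqrt{\frac{1}{834} - \frac{1}{733}} = \sqrt{- \frac{101}{611322}} = \frac{i \sqrt{61743522}}{611322}$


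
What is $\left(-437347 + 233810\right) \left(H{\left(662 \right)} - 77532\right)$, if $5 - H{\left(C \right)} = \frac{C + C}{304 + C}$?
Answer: $\frac{7621687820011}{483} \approx 1.578 \cdot 10^{10}$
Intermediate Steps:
$H{\left(C \right)} = 5 - \frac{2 C}{304 + C}$ ($H{\left(C \right)} = 5 - \frac{C + C}{304 + C} = 5 - \frac{2 C}{304 + C}$)
$\left(-437347 + 233810\right) \left(H{\left(662 \right)} - 77532\right) = \left(-437347 + 233810\right) \left(\frac{1520 + 3 \cdot 662}{304 + 662} - 77532\right) = - 203537 \left(\frac{1520 + 1986}{966} - 77532\right) = - 203537 \left(\frac{1}{966} \cdot 3506 - 77532\right) = - 203537 \left(\frac{1753}{483} - 77532\right) = \left(-203537\right) \left(- \frac{37446203}{483}\right) = \frac{7621687820011}{483}$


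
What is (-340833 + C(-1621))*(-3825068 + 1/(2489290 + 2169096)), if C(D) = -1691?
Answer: 3051656475185941714/2329193 ≈ 1.3102e+12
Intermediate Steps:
(-340833 + C(-1621))*(-3825068 + 1/(2489290 + 2169096)) = (-340833 - 1691)*(-3825068 + 1/(2489290 + 2169096)) = -342524*(-3825068 + 1/4658386) = -342524*(-17818643220247/4658386) = 3051656475185941714/2329193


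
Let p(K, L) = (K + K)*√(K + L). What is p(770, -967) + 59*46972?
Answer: 2771348 + 1540*I*√197 ≈ 2.7713e+6 + 21615.0*I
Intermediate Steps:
p(K, L) = 2*K*√(K + L) (p(K, L) = (2*K)*√(K + L) = 2*K*√(K + L))
p(770, -967) + 59*46972 = 2*770*√(770 - 967) + 59*46972 = 2*770*√(-197) + 2771348 = 2*770*(I*√197) + 2771348 = 1540*I*√197 + 2771348 = 2771348 + 1540*I*√197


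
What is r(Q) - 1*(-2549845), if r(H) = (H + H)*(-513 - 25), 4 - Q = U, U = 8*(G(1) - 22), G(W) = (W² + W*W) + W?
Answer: 2381989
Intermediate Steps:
G(W) = W + 2*W² (G(W) = (W² + W²) + W = 2*W² + W = W + 2*W²)
U = -152 (U = 8*(1*(1 + 2*1) - 22) = 8*(1*(1 + 2) - 22) = 8*(1*3 - 22) = 8*(3 - 22) = 8*(-19) = -152)
Q = 156 (Q = 4 - 1*(-152) = 4 + 152 = 156)
r(H) = -1076*H (r(H) = (2*H)*(-538) = -1076*H)
r(Q) - 1*(-2549845) = -1076*156 - 1*(-2549845) = -167856 + 2549845 = 2381989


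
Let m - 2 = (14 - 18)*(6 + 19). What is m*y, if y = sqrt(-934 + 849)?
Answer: -98*I*sqrt(85) ≈ -903.52*I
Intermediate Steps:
m = -98 (m = 2 + (14 - 18)*(6 + 19) = 2 - 4*25 = 2 - 100 = -98)
y = I*sqrt(85) (y = sqrt(-85) = I*sqrt(85) ≈ 9.2195*I)
m*y = -98*I*sqrt(85)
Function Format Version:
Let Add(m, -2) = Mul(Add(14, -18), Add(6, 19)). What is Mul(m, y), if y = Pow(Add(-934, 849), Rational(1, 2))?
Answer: Mul(-98, I, Pow(85, Rational(1, 2))) ≈ Mul(-903.52, I)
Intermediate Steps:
m = -98 (m = Add(2, Mul(Add(14, -18), Add(6, 19))) = Add(2, Mul(-4, 25)) = Add(2, -100) = -98)
y = Mul(I, Pow(85, Rational(1, 2))) (y = Pow(-85, Rational(1, 2)) = Mul(I, Pow(85, Rational(1, 2))) ≈ Mul(9.2195, I))
Mul(m, y) = Mul(-98, Mul(I, Pow(85, Rational(1, 2)))) = Mul(-98, I, Pow(85, Rational(1, 2)))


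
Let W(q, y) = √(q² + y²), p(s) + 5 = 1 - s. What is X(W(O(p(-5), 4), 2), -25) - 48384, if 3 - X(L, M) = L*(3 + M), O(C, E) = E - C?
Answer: -48381 + 22*√13 ≈ -48302.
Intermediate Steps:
p(s) = -4 - s (p(s) = -5 + (1 - s) = -4 - s)
X(L, M) = 3 - L*(3 + M)
X(W(O(p(-5), 4), 2), -25) - 48384 = (3 - 3*√((4 - (-4 - 1*(-5)))² + 2²) - 1*√((4 - (-4 - 1*(-5)))² + 2²)*(-25)) - 48384 = (3 - 3*√((4 - (-4 + 5))² + 4) - 1*√((4 - (-4 + 5))² + 4)*(-25)) - 48384 = (3 - 3*√((4 - 1*1)² + 4) - 1*√((4 - 1*1)² + 4)*(-25)) - 48384 = (3 - 3*√((4 - 1)² + 4) - 1*√((4 - 1)² + 4)*(-25)) - 48384 = (3 - 3*√(3² + 4) - 1*√(3² + 4)*(-25)) - 48384 = (3 - 3*√(9 + 4) - 1*√(9 + 4)*(-25)) - 48384 = (3 - 3*√13 - 1*√13*(-25)) - 48384 = (3 - 3*√13 + 25*√13) - 48384 = (3 + 22*√13) - 48384 = -48381 + 22*√13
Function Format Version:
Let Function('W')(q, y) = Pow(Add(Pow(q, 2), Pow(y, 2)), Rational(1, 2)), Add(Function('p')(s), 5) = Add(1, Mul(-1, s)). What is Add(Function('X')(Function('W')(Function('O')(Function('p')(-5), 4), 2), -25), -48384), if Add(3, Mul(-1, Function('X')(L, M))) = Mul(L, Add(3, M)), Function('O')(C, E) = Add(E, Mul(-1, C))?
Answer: Add(-48381, Mul(22, Pow(13, Rational(1, 2)))) ≈ -48302.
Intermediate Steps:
Function('p')(s) = Add(-4, Mul(-1, s)) (Function('p')(s) = Add(-5, Add(1, Mul(-1, s))) = Add(-4, Mul(-1, s)))
Function('X')(L, M) = Add(3, Mul(-1, L, Add(3, M))) (Function('X')(L, M) = Add(3, Mul(-1, Mul(L, Add(3, M)))) = Add(3, Mul(-1, L, Add(3, M))))
Add(Function('X')(Function('W')(Function('O')(Function('p')(-5), 4), 2), -25), -48384) = Add(Add(3, Mul(-3, Pow(Add(Pow(Add(4, Mul(-1, Add(-4, Mul(-1, -5)))), 2), Pow(2, 2)), Rational(1, 2))), Mul(-1, Pow(Add(Pow(Add(4, Mul(-1, Add(-4, Mul(-1, -5)))), 2), Pow(2, 2)), Rational(1, 2)), -25)), -48384) = Add(Add(3, Mul(-3, Pow(Add(Pow(Add(4, Mul(-1, Add(-4, 5))), 2), 4), Rational(1, 2))), Mul(-1, Pow(Add(Pow(Add(4, Mul(-1, Add(-4, 5))), 2), 4), Rational(1, 2)), -25)), -48384) = Add(Add(3, Mul(-3, Pow(Add(Pow(Add(4, Mul(-1, 1)), 2), 4), Rational(1, 2))), Mul(-1, Pow(Add(Pow(Add(4, Mul(-1, 1)), 2), 4), Rational(1, 2)), -25)), -48384) = Add(Add(3, Mul(-3, Pow(Add(Pow(Add(4, -1), 2), 4), Rational(1, 2))), Mul(-1, Pow(Add(Pow(Add(4, -1), 2), 4), Rational(1, 2)), -25)), -48384) = Add(Add(3, Mul(-3, Pow(Add(Pow(3, 2), 4), Rational(1, 2))), Mul(-1, Pow(Add(Pow(3, 2), 4), Rational(1, 2)), -25)), -48384) = Add(Add(3, Mul(-3, Pow(Add(9, 4), Rational(1, 2))), Mul(-1, Pow(Add(9, 4), Rational(1, 2)), -25)), -48384) = Add(Add(3, Mul(-3, Pow(13, Rational(1, 2))), Mul(-1, Pow(13, Rational(1, 2)), -25)), -48384) = Add(Add(3, Mul(-3, Pow(13, Rational(1, 2))), Mul(25, Pow(13, Rational(1, 2)))), -48384) = Add(Add(3, Mul(22, Pow(13, Rational(1, 2)))), -48384) = Add(-48381, Mul(22, Pow(13, Rational(1, 2))))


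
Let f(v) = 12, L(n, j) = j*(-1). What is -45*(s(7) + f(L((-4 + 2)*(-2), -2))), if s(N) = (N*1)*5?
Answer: -2115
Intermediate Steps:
L(n, j) = -j
s(N) = 5*N (s(N) = N*5 = 5*N)
-45*(s(7) + f(L((-4 + 2)*(-2), -2))) = -45*(5*7 + 12) = -45*(35 + 12) = -45*47 = -2115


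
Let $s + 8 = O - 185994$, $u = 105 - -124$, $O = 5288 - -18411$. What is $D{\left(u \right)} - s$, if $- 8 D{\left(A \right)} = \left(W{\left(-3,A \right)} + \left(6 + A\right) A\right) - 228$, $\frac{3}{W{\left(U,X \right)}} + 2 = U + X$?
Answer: $\frac{278843485}{1792} \approx 1.556 \cdot 10^{5}$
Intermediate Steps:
$W{\left(U,X \right)} = \frac{3}{-2 + U + X}$ ($W{\left(U,X \right)} = \frac{3}{-2 + \left(U + X\right)} = \frac{3}{-2 + U + X}$)
$O = 23699$ ($O = 5288 + 18411 = 23699$)
$u = 229$ ($u = 105 + 124 = 229$)
$s = -162303$ ($s = -8 + \left(23699 - 185994\right) = -8 - 162295 = -162303$)
$D{\left(A \right)} = \frac{57}{2} - \frac{3}{8 \left(-5 + A\right)} - \frac{A \left(6 + A\right)}{8}$ ($D{\left(A \right)} = - \frac{\left(\frac{3}{-2 - 3 + A} + \left(6 + A\right) A\right) - 228}{8} = - \frac{\left(\frac{3}{-5 + A} + A \left(6 + A\right)\right) - 228}{8} = - \frac{-228 + \frac{3}{-5 + A} + A \left(6 + A\right)}{8} = \frac{57}{2} - \frac{3}{8 \left(-5 + A\right)} - \frac{A \left(6 + A\right)}{8}$)
$D{\left(u \right)} - s = \frac{-1143 - 229^{2} - 229^{3} + 258 \cdot 229}{8 \left(-5 + 229\right)} - -162303 = \frac{-1143 - 52441 - 12008989 + 59082}{8 \cdot 224} + 162303 = \frac{1}{8} \cdot \frac{1}{224} \left(-1143 - 52441 - 12008989 + 59082\right) + 162303 = \frac{1}{8} \cdot \frac{1}{224} \left(-12003491\right) + 162303 = - \frac{12003491}{1792} + 162303 = \frac{278843485}{1792}$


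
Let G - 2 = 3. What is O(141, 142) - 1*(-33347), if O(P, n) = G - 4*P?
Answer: 32788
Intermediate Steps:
G = 5 (G = 2 + 3 = 5)
O(P, n) = 5 - 4*P
O(141, 142) - 1*(-33347) = (5 - 4*141) - 1*(-33347) = (5 - 564) + 33347 = -559 + 33347 = 32788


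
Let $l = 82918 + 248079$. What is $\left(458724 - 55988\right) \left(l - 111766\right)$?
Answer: $88292216016$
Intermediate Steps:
$l = 330997$
$\left(458724 - 55988\right) \left(l - 111766\right) = \left(458724 - 55988\right) \left(330997 - 111766\right) = 402736 \cdot 219231 = 88292216016$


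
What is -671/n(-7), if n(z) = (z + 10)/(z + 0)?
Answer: 4697/3 ≈ 1565.7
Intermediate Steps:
n(z) = (10 + z)/z
-671/n(-7) = -671*(-7/(10 - 7)) = -671/((-⅐*3)) = -671/(-3/7) = -671*(-7/3) = 4697/3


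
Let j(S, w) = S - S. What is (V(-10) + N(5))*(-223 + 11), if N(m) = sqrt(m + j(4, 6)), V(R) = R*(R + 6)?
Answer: -8480 - 212*sqrt(5) ≈ -8954.0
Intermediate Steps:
j(S, w) = 0
V(R) = R*(6 + R)
N(m) = sqrt(m) (N(m) = sqrt(m + 0) = sqrt(m))
(V(-10) + N(5))*(-223 + 11) = (-10*(6 - 10) + sqrt(5))*(-223 + 11) = (-10*(-4) + sqrt(5))*(-212) = (40 + sqrt(5))*(-212) = -8480 - 212*sqrt(5)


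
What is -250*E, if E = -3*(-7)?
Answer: -5250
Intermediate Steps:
E = 21
-250*E = -250*21 = -5250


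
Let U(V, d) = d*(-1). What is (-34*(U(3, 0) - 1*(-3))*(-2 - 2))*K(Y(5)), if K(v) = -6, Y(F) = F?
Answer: -2448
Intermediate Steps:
U(V, d) = -d
(-34*(U(3, 0) - 1*(-3))*(-2 - 2))*K(Y(5)) = -34*(-1*0 - 1*(-3))*(-2 - 2)*(-6) = -34*(0 + 3)*(-4)*(-6) = -102*(-4)*(-6) = -34*(-12)*(-6) = 408*(-6) = -2448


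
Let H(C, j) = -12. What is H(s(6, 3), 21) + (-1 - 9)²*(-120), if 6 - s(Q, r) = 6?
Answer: -12012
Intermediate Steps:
s(Q, r) = 0 (s(Q, r) = 6 - 1*6 = 6 - 6 = 0)
H(s(6, 3), 21) + (-1 - 9)²*(-120) = -12 + (-1 - 9)²*(-120) = -12 + (-10)²*(-120) = -12 + 100*(-120) = -12 - 12000 = -12012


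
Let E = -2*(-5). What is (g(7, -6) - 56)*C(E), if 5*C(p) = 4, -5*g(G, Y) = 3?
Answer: -1132/25 ≈ -45.280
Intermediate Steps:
E = 10
g(G, Y) = -3/5 (g(G, Y) = -1/5*3 = -3/5)
C(p) = 4/5 (C(p) = (1/5)*4 = 4/5)
(g(7, -6) - 56)*C(E) = (-3/5 - 56)*(4/5) = -283/5*4/5 = -1132/25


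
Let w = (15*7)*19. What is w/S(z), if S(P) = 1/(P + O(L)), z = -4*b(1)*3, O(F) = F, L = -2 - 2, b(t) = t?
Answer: -31920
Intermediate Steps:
L = -4
z = -12 (z = -4*1*3 = -4*3 = -12)
S(P) = 1/(-4 + P) (S(P) = 1/(P - 4) = 1/(-4 + P))
w = 1995 (w = 105*19 = 1995)
w/S(z) = 1995/(1/(-4 - 12)) = 1995/(1/(-16)) = 1995/(-1/16) = 1995*(-16) = -31920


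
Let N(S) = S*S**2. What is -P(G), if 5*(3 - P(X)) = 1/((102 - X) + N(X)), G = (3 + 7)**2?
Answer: -15000029/5000010 ≈ -3.0000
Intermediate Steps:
G = 100 (G = 10**2 = 100)
N(S) = S**3
P(X) = 3 - 1/(5*(102 + X**3 - X)) (P(X) = 3 - 1/(5*((102 - X) + X**3)) = 3 - 1/(5*(102 + X**3 - X)))
-P(G) = -(1529/5 - 3*100 + 3*100**3)/(102 + 100**3 - 1*100) = -(1529/5 - 300 + 3*1000000)/(102 + 1000000 - 100) = -(1529/5 - 300 + 3000000)/1000002 = -15000029/(1000002*5) = -1*15000029/5000010 = -15000029/5000010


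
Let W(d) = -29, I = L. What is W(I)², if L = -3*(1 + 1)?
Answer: 841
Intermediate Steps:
L = -6 (L = -3*2 = -6)
I = -6
W(I)² = (-29)² = 841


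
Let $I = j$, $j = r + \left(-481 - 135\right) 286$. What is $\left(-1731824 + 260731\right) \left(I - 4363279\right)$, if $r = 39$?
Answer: $6677903101688$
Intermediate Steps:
$j = -176137$ ($j = 39 + \left(-481 - 135\right) 286 = 39 - 176176 = -176137$)
$I = -176137$
$\left(-1731824 + 260731\right) \left(I - 4363279\right) = \left(-1731824 + 260731\right) \left(-176137 - 4363279\right) = \left(-1471093\right) \left(-4539416\right) = 6677903101688$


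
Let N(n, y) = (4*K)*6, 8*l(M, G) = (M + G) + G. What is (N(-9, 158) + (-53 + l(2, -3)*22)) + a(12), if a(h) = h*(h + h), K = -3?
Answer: 152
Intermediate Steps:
l(M, G) = G/4 + M/8 (l(M, G) = ((M + G) + G)/8 = ((G + M) + G)/8 = (M + 2*G)/8 = G/4 + M/8)
N(n, y) = -72 (N(n, y) = (4*(-3))*6 = -12*6 = -72)
a(h) = 2*h² (a(h) = h*(2*h) = 2*h²)
(N(-9, 158) + (-53 + l(2, -3)*22)) + a(12) = (-72 + (-53 + ((¼)*(-3) + (⅛)*2)*22)) + 2*12² = (-72 + (-53 + (-¾ + ¼)*22)) + 2*144 = (-72 + (-53 - ½*22)) + 288 = (-72 + (-53 - 11)) + 288 = (-72 - 64) + 288 = -136 + 288 = 152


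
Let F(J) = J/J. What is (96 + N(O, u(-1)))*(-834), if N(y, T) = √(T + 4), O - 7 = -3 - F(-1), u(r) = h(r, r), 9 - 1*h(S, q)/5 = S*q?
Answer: -80064 - 1668*√11 ≈ -85596.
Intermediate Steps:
F(J) = 1
h(S, q) = 45 - 5*S*q
u(r) = 45 - 5*r² (u(r) = 45 - 5*r*r = 45 - 5*r²)
O = 3 (O = 7 + (-3 - 1*1) = 7 + (-3 - 1) = 7 - 4 = 3)
N(y, T) = √(4 + T)
(96 + N(O, u(-1)))*(-834) = (96 + √(4 + (45 - 5*(-1)²)))*(-834) = (96 + √(4 + (45 - 5*1)))*(-834) = (96 + √(4 + (45 - 5)))*(-834) = (96 + √(4 + 40))*(-834) = (96 + √44)*(-834) = (96 + 2*√11)*(-834) = -80064 - 1668*√11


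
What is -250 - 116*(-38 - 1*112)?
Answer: 17150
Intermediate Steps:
-250 - 116*(-38 - 1*112) = -250 - 116*(-38 - 112) = -250 - 116*(-150) = -250 + 17400 = 17150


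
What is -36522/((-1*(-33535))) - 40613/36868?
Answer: -2708450051/1236368380 ≈ -2.1907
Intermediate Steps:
-36522/((-1*(-33535))) - 40613/36868 = -36522/33535 - 40613*1/36868 = -36522*1/33535 - 40613/36868 = -36522/33535 - 40613/36868 = -2708450051/1236368380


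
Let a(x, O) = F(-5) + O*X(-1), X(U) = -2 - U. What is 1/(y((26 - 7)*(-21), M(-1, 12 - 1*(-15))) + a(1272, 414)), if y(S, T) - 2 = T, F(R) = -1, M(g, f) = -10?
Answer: -1/423 ≈ -0.0023641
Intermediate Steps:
a(x, O) = -1 - O (a(x, O) = -1 + O*(-2 - 1*(-1)) = -1 + O*(-2 + 1) = -1 + O*(-1) = -1 - O)
y(S, T) = 2 + T
1/(y((26 - 7)*(-21), M(-1, 12 - 1*(-15))) + a(1272, 414)) = 1/((2 - 10) + (-1 - 1*414)) = 1/(-8 + (-1 - 414)) = 1/(-8 - 415) = 1/(-423) = -1/423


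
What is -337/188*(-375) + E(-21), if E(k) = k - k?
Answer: 126375/188 ≈ 672.21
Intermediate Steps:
E(k) = 0
-337/188*(-375) + E(-21) = -337/188*(-375) + 0 = 126375/188 + 0 = 126375/188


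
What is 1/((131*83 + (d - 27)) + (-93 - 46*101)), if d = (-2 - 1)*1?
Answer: 1/6104 ≈ 0.00016383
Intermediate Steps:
d = -3 (d = -3*1 = -3)
1/((131*83 + (d - 27)) + (-93 - 46*101)) = 1/((131*83 + (-3 - 27)) + (-93 - 46*101)) = 1/((10873 - 30) + (-93 - 4646)) = 1/(10843 - 4739) = 1/6104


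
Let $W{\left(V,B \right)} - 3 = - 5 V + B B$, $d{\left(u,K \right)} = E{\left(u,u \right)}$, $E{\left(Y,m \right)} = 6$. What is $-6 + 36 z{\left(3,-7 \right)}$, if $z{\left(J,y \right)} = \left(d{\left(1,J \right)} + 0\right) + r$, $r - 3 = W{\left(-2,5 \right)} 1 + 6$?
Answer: $1902$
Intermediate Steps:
$d{\left(u,K \right)} = 6$
$W{\left(V,B \right)} = 3 + B^{2} - 5 V$ ($W{\left(V,B \right)} = 3 + \left(- 5 V + B B\right) = 3 + \left(- 5 V + B^{2}\right) = 3 + \left(B^{2} - 5 V\right) = 3 + B^{2} - 5 V$)
$r = 47$ ($r = 3 + \left(\left(3 + 5^{2} - -10\right) 1 + 6\right) = 3 + \left(\left(3 + 25 + 10\right) 1 + 6\right) = 3 + \left(38 \cdot 1 + 6\right) = 3 + \left(38 + 6\right) = 3 + 44 = 47$)
$z{\left(J,y \right)} = 53$ ($z{\left(J,y \right)} = \left(6 + 0\right) + 47 = 6 + 47 = 53$)
$-6 + 36 z{\left(3,-7 \right)} = -6 + 36 \cdot 53 = -6 + 1908 = 1902$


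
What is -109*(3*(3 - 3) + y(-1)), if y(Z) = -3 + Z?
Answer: 436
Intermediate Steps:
-109*(3*(3 - 3) + y(-1)) = -109*(3*(3 - 3) + (-3 - 1)) = -109*(3*0 - 4) = -109*(0 - 4) = -109*(-4) = 436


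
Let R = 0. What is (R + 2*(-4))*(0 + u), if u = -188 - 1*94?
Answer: 2256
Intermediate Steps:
u = -282 (u = -188 - 94 = -282)
(R + 2*(-4))*(0 + u) = (0 + 2*(-4))*(0 - 282) = (0 - 8)*(-282) = -8*(-282) = 2256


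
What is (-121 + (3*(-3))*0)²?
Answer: 14641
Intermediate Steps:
(-121 + (3*(-3))*0)² = (-121 - 9*0)² = (-121 + 0)² = (-121)² = 14641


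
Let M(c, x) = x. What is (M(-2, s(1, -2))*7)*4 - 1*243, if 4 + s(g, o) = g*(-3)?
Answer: -439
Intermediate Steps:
s(g, o) = -4 - 3*g (s(g, o) = -4 + g*(-3) = -4 - 3*g)
(M(-2, s(1, -2))*7)*4 - 1*243 = ((-4 - 3*1)*7)*4 - 1*243 = ((-4 - 3)*7)*4 - 243 = -7*7*4 - 243 = -49*4 - 243 = -196 - 243 = -439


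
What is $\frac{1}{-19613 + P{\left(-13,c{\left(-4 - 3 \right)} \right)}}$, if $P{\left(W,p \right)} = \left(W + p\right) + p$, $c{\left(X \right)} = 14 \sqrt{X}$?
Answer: $- \frac{9813}{192592682} - \frac{7 i \sqrt{7}}{96296341} \approx -5.0952 \cdot 10^{-5} - 1.9233 \cdot 10^{-7} i$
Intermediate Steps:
$P{\left(W,p \right)} = W + 2 p$
$\frac{1}{-19613 + P{\left(-13,c{\left(-4 - 3 \right)} \right)}} = \frac{1}{-19613 - \left(13 - 2 \cdot 14 \sqrt{-4 - 3}\right)} = \frac{1}{-19613 - \left(13 - 2 \cdot 14 \sqrt{-7}\right)} = \frac{1}{-19613 - \left(13 - 2 \cdot 14 i \sqrt{7}\right)} = \frac{1}{-19613 - \left(13 - 28 i \sqrt{7}\right)} = \frac{1}{-19626 + 28 i \sqrt{7}}$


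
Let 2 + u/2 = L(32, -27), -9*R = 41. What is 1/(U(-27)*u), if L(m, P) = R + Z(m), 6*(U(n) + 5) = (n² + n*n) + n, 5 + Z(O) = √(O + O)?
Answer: -9/14944 ≈ -0.00060225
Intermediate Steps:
Z(O) = -5 + √2*√O (Z(O) = -5 + √(O + O) = -5 + √(2*O) = -5 + √2*√O)
R = -41/9 (R = -⅑*41 = -41/9 ≈ -4.5556)
U(n) = -5 + n²/3 + n/6 (U(n) = -5 + ((n² + n*n) + n)/6 = -5 + ((n² + n²) + n)/6 = -5 + (2*n² + n)/6 = -5 + (n + 2*n²)/6 = -5 + (n²/3 + n/6) = -5 + n²/3 + n/6)
L(m, P) = -86/9 + √2*√m (L(m, P) = -41/9 + (-5 + √2*√m) = -86/9 + √2*√m)
u = -64/9 (u = -4 + 2*(-86/9 + √2*√32) = -4 + 2*(-86/9 + √2*(4*√2)) = -4 + 2*(-86/9 + 8) = -4 + 2*(-14/9) = -4 - 28/9 = -64/9 ≈ -7.1111)
1/(U(-27)*u) = 1/((-5 + (⅓)*(-27)² + (⅙)*(-27))*(-64/9)) = -9/64/(-5 + (⅓)*729 - 9/2) = -9/64/(-5 + 243 - 9/2) = -9/64/(467/2) = (2/467)*(-9/64) = -9/14944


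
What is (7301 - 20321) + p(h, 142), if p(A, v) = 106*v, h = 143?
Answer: 2032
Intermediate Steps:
(7301 - 20321) + p(h, 142) = (7301 - 20321) + 106*142 = -13020 + 15052 = 2032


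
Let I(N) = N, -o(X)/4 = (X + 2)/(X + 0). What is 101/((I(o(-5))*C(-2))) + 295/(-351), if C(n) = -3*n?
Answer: -22055/2808 ≈ -7.8543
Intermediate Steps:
o(X) = -4*(2 + X)/X (o(X) = -4*(X + 2)/(X + 0) = -4*(2 + X)/X)
101/((I(o(-5))*C(-2))) + 295/(-351) = 101/(((-4 - 8/(-5))*(-3*(-2)))) + 295/(-351) = 101/(((-4 - 8*(-1/5))*6)) + 295*(-1/351) = 101/(((-4 + 8/5)*6)) - 295/351 = 101/((-12/5*6)) - 295/351 = 101/(-72/5) - 295/351 = 101*(-5/72) - 295/351 = -505/72 - 295/351 = -22055/2808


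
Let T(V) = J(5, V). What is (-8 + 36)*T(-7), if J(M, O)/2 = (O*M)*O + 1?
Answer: 13776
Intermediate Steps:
J(M, O) = 2 + 2*M*O² (J(M, O) = 2*((O*M)*O + 1) = 2*((M*O)*O + 1) = 2*(M*O² + 1) = 2*(1 + M*O²) = 2 + 2*M*O²)
T(V) = 2 + 10*V² (T(V) = 2 + 2*5*V² = 2 + 10*V²)
(-8 + 36)*T(-7) = (-8 + 36)*(2 + 10*(-7)²) = 28*(2 + 10*49) = 28*(2 + 490) = 28*492 = 13776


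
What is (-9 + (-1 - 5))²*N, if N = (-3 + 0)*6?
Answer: -4050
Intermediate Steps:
N = -18 (N = -3*6 = -18)
(-9 + (-1 - 5))²*N = (-9 + (-1 - 5))²*(-18) = (-9 - 6)²*(-18) = (-15)²*(-18) = 225*(-18) = -4050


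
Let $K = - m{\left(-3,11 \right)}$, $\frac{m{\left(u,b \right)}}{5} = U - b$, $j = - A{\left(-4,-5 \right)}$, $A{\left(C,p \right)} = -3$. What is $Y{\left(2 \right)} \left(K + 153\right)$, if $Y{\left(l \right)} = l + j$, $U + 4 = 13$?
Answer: $815$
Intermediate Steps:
$U = 9$ ($U = -4 + 13 = 9$)
$j = 3$ ($j = \left(-1\right) \left(-3\right) = 3$)
$m{\left(u,b \right)} = 45 - 5 b$ ($m{\left(u,b \right)} = 5 \left(9 - b\right) = 45 - 5 b$)
$Y{\left(l \right)} = 3 + l$ ($Y{\left(l \right)} = l + 3 = 3 + l$)
$K = 10$ ($K = - (45 - 55) = \left(-1\right) \left(-10\right) = 10$)
$Y{\left(2 \right)} \left(K + 153\right) = \left(3 + 2\right) \left(10 + 153\right) = 5 \cdot 163 = 815$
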